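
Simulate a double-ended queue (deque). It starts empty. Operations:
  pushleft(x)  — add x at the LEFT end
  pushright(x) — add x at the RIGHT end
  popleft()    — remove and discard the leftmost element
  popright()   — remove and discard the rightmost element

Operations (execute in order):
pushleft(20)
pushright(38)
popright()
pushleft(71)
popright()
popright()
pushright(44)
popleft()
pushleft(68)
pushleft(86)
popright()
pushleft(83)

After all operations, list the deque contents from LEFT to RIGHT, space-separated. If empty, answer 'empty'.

pushleft(20): [20]
pushright(38): [20, 38]
popright(): [20]
pushleft(71): [71, 20]
popright(): [71]
popright(): []
pushright(44): [44]
popleft(): []
pushleft(68): [68]
pushleft(86): [86, 68]
popright(): [86]
pushleft(83): [83, 86]

Answer: 83 86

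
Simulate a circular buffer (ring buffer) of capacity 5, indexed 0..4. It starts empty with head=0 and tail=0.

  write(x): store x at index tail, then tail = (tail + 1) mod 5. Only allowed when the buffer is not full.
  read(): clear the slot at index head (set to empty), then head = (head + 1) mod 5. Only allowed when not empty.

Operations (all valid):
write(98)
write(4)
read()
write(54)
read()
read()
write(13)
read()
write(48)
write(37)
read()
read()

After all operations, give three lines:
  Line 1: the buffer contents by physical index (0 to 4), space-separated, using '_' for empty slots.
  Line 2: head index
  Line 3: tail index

Answer: _ _ _ _ _
1
1

Derivation:
write(98): buf=[98 _ _ _ _], head=0, tail=1, size=1
write(4): buf=[98 4 _ _ _], head=0, tail=2, size=2
read(): buf=[_ 4 _ _ _], head=1, tail=2, size=1
write(54): buf=[_ 4 54 _ _], head=1, tail=3, size=2
read(): buf=[_ _ 54 _ _], head=2, tail=3, size=1
read(): buf=[_ _ _ _ _], head=3, tail=3, size=0
write(13): buf=[_ _ _ 13 _], head=3, tail=4, size=1
read(): buf=[_ _ _ _ _], head=4, tail=4, size=0
write(48): buf=[_ _ _ _ 48], head=4, tail=0, size=1
write(37): buf=[37 _ _ _ 48], head=4, tail=1, size=2
read(): buf=[37 _ _ _ _], head=0, tail=1, size=1
read(): buf=[_ _ _ _ _], head=1, tail=1, size=0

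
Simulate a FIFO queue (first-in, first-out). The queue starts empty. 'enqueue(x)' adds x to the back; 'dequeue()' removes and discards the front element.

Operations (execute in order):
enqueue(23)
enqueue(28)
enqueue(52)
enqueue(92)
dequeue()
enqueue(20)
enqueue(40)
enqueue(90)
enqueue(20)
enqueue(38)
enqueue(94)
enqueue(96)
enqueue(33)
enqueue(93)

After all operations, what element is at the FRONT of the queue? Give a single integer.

enqueue(23): queue = [23]
enqueue(28): queue = [23, 28]
enqueue(52): queue = [23, 28, 52]
enqueue(92): queue = [23, 28, 52, 92]
dequeue(): queue = [28, 52, 92]
enqueue(20): queue = [28, 52, 92, 20]
enqueue(40): queue = [28, 52, 92, 20, 40]
enqueue(90): queue = [28, 52, 92, 20, 40, 90]
enqueue(20): queue = [28, 52, 92, 20, 40, 90, 20]
enqueue(38): queue = [28, 52, 92, 20, 40, 90, 20, 38]
enqueue(94): queue = [28, 52, 92, 20, 40, 90, 20, 38, 94]
enqueue(96): queue = [28, 52, 92, 20, 40, 90, 20, 38, 94, 96]
enqueue(33): queue = [28, 52, 92, 20, 40, 90, 20, 38, 94, 96, 33]
enqueue(93): queue = [28, 52, 92, 20, 40, 90, 20, 38, 94, 96, 33, 93]

Answer: 28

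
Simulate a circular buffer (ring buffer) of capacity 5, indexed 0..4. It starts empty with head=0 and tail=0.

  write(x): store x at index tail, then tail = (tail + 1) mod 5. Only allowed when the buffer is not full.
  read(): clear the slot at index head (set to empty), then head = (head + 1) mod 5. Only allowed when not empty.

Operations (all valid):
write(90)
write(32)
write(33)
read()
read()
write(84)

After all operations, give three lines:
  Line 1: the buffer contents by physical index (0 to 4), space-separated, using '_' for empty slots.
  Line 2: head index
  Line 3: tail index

write(90): buf=[90 _ _ _ _], head=0, tail=1, size=1
write(32): buf=[90 32 _ _ _], head=0, tail=2, size=2
write(33): buf=[90 32 33 _ _], head=0, tail=3, size=3
read(): buf=[_ 32 33 _ _], head=1, tail=3, size=2
read(): buf=[_ _ 33 _ _], head=2, tail=3, size=1
write(84): buf=[_ _ 33 84 _], head=2, tail=4, size=2

Answer: _ _ 33 84 _
2
4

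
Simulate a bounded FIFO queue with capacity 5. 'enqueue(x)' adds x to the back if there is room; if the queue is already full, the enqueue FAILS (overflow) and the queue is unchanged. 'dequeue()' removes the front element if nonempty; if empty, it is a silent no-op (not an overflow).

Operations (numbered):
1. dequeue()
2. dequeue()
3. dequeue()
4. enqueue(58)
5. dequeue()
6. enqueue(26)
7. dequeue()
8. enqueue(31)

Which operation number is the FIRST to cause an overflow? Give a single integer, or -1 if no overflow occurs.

Answer: -1

Derivation:
1. dequeue(): empty, no-op, size=0
2. dequeue(): empty, no-op, size=0
3. dequeue(): empty, no-op, size=0
4. enqueue(58): size=1
5. dequeue(): size=0
6. enqueue(26): size=1
7. dequeue(): size=0
8. enqueue(31): size=1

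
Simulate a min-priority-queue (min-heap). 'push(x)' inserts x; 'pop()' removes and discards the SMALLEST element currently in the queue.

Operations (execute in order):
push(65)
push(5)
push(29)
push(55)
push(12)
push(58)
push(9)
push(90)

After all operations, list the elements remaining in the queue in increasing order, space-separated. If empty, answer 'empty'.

push(65): heap contents = [65]
push(5): heap contents = [5, 65]
push(29): heap contents = [5, 29, 65]
push(55): heap contents = [5, 29, 55, 65]
push(12): heap contents = [5, 12, 29, 55, 65]
push(58): heap contents = [5, 12, 29, 55, 58, 65]
push(9): heap contents = [5, 9, 12, 29, 55, 58, 65]
push(90): heap contents = [5, 9, 12, 29, 55, 58, 65, 90]

Answer: 5 9 12 29 55 58 65 90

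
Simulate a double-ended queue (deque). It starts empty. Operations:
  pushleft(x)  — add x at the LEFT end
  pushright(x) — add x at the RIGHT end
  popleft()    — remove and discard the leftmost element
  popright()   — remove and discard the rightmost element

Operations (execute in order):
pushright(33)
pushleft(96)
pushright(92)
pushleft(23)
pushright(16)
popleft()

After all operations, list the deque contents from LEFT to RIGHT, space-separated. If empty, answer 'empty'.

Answer: 96 33 92 16

Derivation:
pushright(33): [33]
pushleft(96): [96, 33]
pushright(92): [96, 33, 92]
pushleft(23): [23, 96, 33, 92]
pushright(16): [23, 96, 33, 92, 16]
popleft(): [96, 33, 92, 16]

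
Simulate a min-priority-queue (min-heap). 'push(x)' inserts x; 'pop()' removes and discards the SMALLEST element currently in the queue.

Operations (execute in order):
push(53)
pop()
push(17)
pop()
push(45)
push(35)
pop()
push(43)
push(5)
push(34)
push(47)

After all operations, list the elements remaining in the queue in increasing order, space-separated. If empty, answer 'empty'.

push(53): heap contents = [53]
pop() → 53: heap contents = []
push(17): heap contents = [17]
pop() → 17: heap contents = []
push(45): heap contents = [45]
push(35): heap contents = [35, 45]
pop() → 35: heap contents = [45]
push(43): heap contents = [43, 45]
push(5): heap contents = [5, 43, 45]
push(34): heap contents = [5, 34, 43, 45]
push(47): heap contents = [5, 34, 43, 45, 47]

Answer: 5 34 43 45 47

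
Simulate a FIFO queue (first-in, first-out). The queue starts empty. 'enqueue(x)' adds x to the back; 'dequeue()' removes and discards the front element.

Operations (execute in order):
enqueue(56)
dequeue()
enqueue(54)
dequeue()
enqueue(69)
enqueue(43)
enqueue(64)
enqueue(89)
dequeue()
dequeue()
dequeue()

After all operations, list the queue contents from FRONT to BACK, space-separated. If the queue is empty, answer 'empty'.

Answer: 89

Derivation:
enqueue(56): [56]
dequeue(): []
enqueue(54): [54]
dequeue(): []
enqueue(69): [69]
enqueue(43): [69, 43]
enqueue(64): [69, 43, 64]
enqueue(89): [69, 43, 64, 89]
dequeue(): [43, 64, 89]
dequeue(): [64, 89]
dequeue(): [89]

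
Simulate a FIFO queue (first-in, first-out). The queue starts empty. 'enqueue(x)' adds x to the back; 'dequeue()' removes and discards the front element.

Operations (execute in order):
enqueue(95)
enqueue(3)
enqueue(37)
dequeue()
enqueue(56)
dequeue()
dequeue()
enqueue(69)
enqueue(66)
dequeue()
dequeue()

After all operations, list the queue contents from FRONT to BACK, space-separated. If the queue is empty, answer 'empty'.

Answer: 66

Derivation:
enqueue(95): [95]
enqueue(3): [95, 3]
enqueue(37): [95, 3, 37]
dequeue(): [3, 37]
enqueue(56): [3, 37, 56]
dequeue(): [37, 56]
dequeue(): [56]
enqueue(69): [56, 69]
enqueue(66): [56, 69, 66]
dequeue(): [69, 66]
dequeue(): [66]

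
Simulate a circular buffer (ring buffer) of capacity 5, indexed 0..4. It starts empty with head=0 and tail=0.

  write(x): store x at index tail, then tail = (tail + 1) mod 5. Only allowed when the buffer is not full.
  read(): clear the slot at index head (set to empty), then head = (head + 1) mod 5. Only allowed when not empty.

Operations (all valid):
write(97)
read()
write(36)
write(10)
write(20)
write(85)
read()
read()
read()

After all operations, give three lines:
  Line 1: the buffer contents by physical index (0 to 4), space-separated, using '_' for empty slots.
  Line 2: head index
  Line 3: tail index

write(97): buf=[97 _ _ _ _], head=0, tail=1, size=1
read(): buf=[_ _ _ _ _], head=1, tail=1, size=0
write(36): buf=[_ 36 _ _ _], head=1, tail=2, size=1
write(10): buf=[_ 36 10 _ _], head=1, tail=3, size=2
write(20): buf=[_ 36 10 20 _], head=1, tail=4, size=3
write(85): buf=[_ 36 10 20 85], head=1, tail=0, size=4
read(): buf=[_ _ 10 20 85], head=2, tail=0, size=3
read(): buf=[_ _ _ 20 85], head=3, tail=0, size=2
read(): buf=[_ _ _ _ 85], head=4, tail=0, size=1

Answer: _ _ _ _ 85
4
0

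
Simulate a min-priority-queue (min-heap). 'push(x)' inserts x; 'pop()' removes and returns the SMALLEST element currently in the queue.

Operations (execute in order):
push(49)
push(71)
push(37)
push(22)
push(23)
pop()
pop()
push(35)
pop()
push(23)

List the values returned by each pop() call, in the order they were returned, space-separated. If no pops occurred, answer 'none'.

push(49): heap contents = [49]
push(71): heap contents = [49, 71]
push(37): heap contents = [37, 49, 71]
push(22): heap contents = [22, 37, 49, 71]
push(23): heap contents = [22, 23, 37, 49, 71]
pop() → 22: heap contents = [23, 37, 49, 71]
pop() → 23: heap contents = [37, 49, 71]
push(35): heap contents = [35, 37, 49, 71]
pop() → 35: heap contents = [37, 49, 71]
push(23): heap contents = [23, 37, 49, 71]

Answer: 22 23 35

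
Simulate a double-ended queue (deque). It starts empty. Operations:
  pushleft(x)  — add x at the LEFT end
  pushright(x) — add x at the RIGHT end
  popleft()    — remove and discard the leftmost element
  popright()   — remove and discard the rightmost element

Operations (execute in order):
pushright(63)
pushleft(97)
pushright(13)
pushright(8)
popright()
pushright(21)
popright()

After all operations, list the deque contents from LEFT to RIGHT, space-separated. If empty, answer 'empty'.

pushright(63): [63]
pushleft(97): [97, 63]
pushright(13): [97, 63, 13]
pushright(8): [97, 63, 13, 8]
popright(): [97, 63, 13]
pushright(21): [97, 63, 13, 21]
popright(): [97, 63, 13]

Answer: 97 63 13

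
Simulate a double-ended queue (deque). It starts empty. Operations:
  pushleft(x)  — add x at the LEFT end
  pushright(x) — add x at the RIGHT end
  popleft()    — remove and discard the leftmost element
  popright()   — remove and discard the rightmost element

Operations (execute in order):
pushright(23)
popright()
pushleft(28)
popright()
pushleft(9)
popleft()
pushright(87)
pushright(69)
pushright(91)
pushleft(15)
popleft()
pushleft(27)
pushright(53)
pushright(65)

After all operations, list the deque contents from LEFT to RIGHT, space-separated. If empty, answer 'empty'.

Answer: 27 87 69 91 53 65

Derivation:
pushright(23): [23]
popright(): []
pushleft(28): [28]
popright(): []
pushleft(9): [9]
popleft(): []
pushright(87): [87]
pushright(69): [87, 69]
pushright(91): [87, 69, 91]
pushleft(15): [15, 87, 69, 91]
popleft(): [87, 69, 91]
pushleft(27): [27, 87, 69, 91]
pushright(53): [27, 87, 69, 91, 53]
pushright(65): [27, 87, 69, 91, 53, 65]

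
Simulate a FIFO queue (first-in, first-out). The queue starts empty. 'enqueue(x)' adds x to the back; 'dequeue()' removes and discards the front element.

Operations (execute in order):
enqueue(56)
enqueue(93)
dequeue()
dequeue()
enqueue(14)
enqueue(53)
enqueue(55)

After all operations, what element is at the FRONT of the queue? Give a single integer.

enqueue(56): queue = [56]
enqueue(93): queue = [56, 93]
dequeue(): queue = [93]
dequeue(): queue = []
enqueue(14): queue = [14]
enqueue(53): queue = [14, 53]
enqueue(55): queue = [14, 53, 55]

Answer: 14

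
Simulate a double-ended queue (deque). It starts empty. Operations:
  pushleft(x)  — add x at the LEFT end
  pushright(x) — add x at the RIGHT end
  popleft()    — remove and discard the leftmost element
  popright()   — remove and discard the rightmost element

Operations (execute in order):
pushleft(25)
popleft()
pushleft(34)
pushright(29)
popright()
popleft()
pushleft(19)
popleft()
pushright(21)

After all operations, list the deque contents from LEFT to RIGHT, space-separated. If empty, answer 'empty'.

Answer: 21

Derivation:
pushleft(25): [25]
popleft(): []
pushleft(34): [34]
pushright(29): [34, 29]
popright(): [34]
popleft(): []
pushleft(19): [19]
popleft(): []
pushright(21): [21]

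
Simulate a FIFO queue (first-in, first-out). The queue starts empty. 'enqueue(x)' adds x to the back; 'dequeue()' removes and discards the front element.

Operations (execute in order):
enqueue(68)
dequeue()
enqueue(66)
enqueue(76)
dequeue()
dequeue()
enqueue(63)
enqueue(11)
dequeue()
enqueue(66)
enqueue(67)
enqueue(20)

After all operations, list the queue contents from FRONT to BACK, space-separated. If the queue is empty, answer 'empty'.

Answer: 11 66 67 20

Derivation:
enqueue(68): [68]
dequeue(): []
enqueue(66): [66]
enqueue(76): [66, 76]
dequeue(): [76]
dequeue(): []
enqueue(63): [63]
enqueue(11): [63, 11]
dequeue(): [11]
enqueue(66): [11, 66]
enqueue(67): [11, 66, 67]
enqueue(20): [11, 66, 67, 20]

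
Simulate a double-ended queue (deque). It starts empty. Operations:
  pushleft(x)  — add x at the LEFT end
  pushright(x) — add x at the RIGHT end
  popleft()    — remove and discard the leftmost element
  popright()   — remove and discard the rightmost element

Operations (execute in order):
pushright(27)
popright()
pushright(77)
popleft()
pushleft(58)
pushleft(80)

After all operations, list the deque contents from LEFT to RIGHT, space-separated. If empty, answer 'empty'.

Answer: 80 58

Derivation:
pushright(27): [27]
popright(): []
pushright(77): [77]
popleft(): []
pushleft(58): [58]
pushleft(80): [80, 58]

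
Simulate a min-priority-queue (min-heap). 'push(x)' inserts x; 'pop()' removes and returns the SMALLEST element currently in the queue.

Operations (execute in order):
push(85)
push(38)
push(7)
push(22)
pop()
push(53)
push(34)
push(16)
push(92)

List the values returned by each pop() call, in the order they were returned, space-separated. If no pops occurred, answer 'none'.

push(85): heap contents = [85]
push(38): heap contents = [38, 85]
push(7): heap contents = [7, 38, 85]
push(22): heap contents = [7, 22, 38, 85]
pop() → 7: heap contents = [22, 38, 85]
push(53): heap contents = [22, 38, 53, 85]
push(34): heap contents = [22, 34, 38, 53, 85]
push(16): heap contents = [16, 22, 34, 38, 53, 85]
push(92): heap contents = [16, 22, 34, 38, 53, 85, 92]

Answer: 7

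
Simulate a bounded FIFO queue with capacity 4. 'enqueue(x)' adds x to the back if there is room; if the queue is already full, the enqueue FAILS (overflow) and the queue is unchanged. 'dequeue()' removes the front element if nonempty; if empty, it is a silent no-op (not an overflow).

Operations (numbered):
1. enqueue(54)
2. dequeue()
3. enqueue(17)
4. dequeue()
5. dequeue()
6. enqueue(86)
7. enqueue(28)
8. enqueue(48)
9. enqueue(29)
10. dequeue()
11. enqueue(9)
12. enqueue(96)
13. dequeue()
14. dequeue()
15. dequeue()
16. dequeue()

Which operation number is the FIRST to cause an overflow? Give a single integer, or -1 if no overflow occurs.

1. enqueue(54): size=1
2. dequeue(): size=0
3. enqueue(17): size=1
4. dequeue(): size=0
5. dequeue(): empty, no-op, size=0
6. enqueue(86): size=1
7. enqueue(28): size=2
8. enqueue(48): size=3
9. enqueue(29): size=4
10. dequeue(): size=3
11. enqueue(9): size=4
12. enqueue(96): size=4=cap → OVERFLOW (fail)
13. dequeue(): size=3
14. dequeue(): size=2
15. dequeue(): size=1
16. dequeue(): size=0

Answer: 12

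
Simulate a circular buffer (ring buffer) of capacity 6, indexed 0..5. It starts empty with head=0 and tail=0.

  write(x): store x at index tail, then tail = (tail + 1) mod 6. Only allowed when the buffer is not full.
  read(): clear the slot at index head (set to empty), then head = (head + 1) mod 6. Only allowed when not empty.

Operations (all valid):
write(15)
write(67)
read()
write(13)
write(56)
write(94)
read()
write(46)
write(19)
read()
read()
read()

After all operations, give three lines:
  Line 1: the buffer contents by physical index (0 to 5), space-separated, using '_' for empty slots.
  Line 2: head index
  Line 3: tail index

write(15): buf=[15 _ _ _ _ _], head=0, tail=1, size=1
write(67): buf=[15 67 _ _ _ _], head=0, tail=2, size=2
read(): buf=[_ 67 _ _ _ _], head=1, tail=2, size=1
write(13): buf=[_ 67 13 _ _ _], head=1, tail=3, size=2
write(56): buf=[_ 67 13 56 _ _], head=1, tail=4, size=3
write(94): buf=[_ 67 13 56 94 _], head=1, tail=5, size=4
read(): buf=[_ _ 13 56 94 _], head=2, tail=5, size=3
write(46): buf=[_ _ 13 56 94 46], head=2, tail=0, size=4
write(19): buf=[19 _ 13 56 94 46], head=2, tail=1, size=5
read(): buf=[19 _ _ 56 94 46], head=3, tail=1, size=4
read(): buf=[19 _ _ _ 94 46], head=4, tail=1, size=3
read(): buf=[19 _ _ _ _ 46], head=5, tail=1, size=2

Answer: 19 _ _ _ _ 46
5
1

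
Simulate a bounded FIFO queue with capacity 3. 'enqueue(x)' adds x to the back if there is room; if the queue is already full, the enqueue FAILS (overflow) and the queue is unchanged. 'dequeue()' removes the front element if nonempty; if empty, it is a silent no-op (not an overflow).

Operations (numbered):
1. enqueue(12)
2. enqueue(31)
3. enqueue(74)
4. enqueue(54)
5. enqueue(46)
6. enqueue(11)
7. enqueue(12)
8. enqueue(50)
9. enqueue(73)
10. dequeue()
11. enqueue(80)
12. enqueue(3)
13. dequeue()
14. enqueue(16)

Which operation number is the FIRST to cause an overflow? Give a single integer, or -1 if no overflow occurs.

Answer: 4

Derivation:
1. enqueue(12): size=1
2. enqueue(31): size=2
3. enqueue(74): size=3
4. enqueue(54): size=3=cap → OVERFLOW (fail)
5. enqueue(46): size=3=cap → OVERFLOW (fail)
6. enqueue(11): size=3=cap → OVERFLOW (fail)
7. enqueue(12): size=3=cap → OVERFLOW (fail)
8. enqueue(50): size=3=cap → OVERFLOW (fail)
9. enqueue(73): size=3=cap → OVERFLOW (fail)
10. dequeue(): size=2
11. enqueue(80): size=3
12. enqueue(3): size=3=cap → OVERFLOW (fail)
13. dequeue(): size=2
14. enqueue(16): size=3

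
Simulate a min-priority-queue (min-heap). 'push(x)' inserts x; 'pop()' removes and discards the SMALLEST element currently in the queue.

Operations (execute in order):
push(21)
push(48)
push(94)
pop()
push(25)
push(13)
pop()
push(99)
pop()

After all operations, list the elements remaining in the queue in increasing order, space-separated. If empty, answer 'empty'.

Answer: 48 94 99

Derivation:
push(21): heap contents = [21]
push(48): heap contents = [21, 48]
push(94): heap contents = [21, 48, 94]
pop() → 21: heap contents = [48, 94]
push(25): heap contents = [25, 48, 94]
push(13): heap contents = [13, 25, 48, 94]
pop() → 13: heap contents = [25, 48, 94]
push(99): heap contents = [25, 48, 94, 99]
pop() → 25: heap contents = [48, 94, 99]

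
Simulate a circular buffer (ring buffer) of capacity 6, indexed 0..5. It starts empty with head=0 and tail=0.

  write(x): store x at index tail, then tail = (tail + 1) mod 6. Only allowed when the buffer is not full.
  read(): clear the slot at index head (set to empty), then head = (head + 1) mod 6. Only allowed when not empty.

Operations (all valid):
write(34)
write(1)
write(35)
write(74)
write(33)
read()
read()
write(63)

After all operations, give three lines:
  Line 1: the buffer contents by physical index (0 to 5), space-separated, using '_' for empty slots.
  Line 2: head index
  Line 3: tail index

Answer: _ _ 35 74 33 63
2
0

Derivation:
write(34): buf=[34 _ _ _ _ _], head=0, tail=1, size=1
write(1): buf=[34 1 _ _ _ _], head=0, tail=2, size=2
write(35): buf=[34 1 35 _ _ _], head=0, tail=3, size=3
write(74): buf=[34 1 35 74 _ _], head=0, tail=4, size=4
write(33): buf=[34 1 35 74 33 _], head=0, tail=5, size=5
read(): buf=[_ 1 35 74 33 _], head=1, tail=5, size=4
read(): buf=[_ _ 35 74 33 _], head=2, tail=5, size=3
write(63): buf=[_ _ 35 74 33 63], head=2, tail=0, size=4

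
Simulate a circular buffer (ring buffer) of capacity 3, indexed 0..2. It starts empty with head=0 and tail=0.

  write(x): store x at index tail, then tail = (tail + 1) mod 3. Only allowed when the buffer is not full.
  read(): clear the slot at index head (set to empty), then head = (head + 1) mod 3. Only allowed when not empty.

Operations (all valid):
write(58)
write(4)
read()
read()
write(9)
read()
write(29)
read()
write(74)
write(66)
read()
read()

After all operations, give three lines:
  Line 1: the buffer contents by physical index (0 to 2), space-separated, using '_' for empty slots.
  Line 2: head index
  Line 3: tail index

Answer: _ _ _
0
0

Derivation:
write(58): buf=[58 _ _], head=0, tail=1, size=1
write(4): buf=[58 4 _], head=0, tail=2, size=2
read(): buf=[_ 4 _], head=1, tail=2, size=1
read(): buf=[_ _ _], head=2, tail=2, size=0
write(9): buf=[_ _ 9], head=2, tail=0, size=1
read(): buf=[_ _ _], head=0, tail=0, size=0
write(29): buf=[29 _ _], head=0, tail=1, size=1
read(): buf=[_ _ _], head=1, tail=1, size=0
write(74): buf=[_ 74 _], head=1, tail=2, size=1
write(66): buf=[_ 74 66], head=1, tail=0, size=2
read(): buf=[_ _ 66], head=2, tail=0, size=1
read(): buf=[_ _ _], head=0, tail=0, size=0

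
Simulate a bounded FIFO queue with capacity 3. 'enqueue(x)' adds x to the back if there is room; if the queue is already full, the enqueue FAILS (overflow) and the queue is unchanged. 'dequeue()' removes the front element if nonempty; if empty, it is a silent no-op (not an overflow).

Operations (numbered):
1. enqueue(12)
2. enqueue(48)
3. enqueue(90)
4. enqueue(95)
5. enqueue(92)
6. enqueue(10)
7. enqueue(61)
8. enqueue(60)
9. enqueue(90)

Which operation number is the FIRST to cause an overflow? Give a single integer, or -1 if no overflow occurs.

1. enqueue(12): size=1
2. enqueue(48): size=2
3. enqueue(90): size=3
4. enqueue(95): size=3=cap → OVERFLOW (fail)
5. enqueue(92): size=3=cap → OVERFLOW (fail)
6. enqueue(10): size=3=cap → OVERFLOW (fail)
7. enqueue(61): size=3=cap → OVERFLOW (fail)
8. enqueue(60): size=3=cap → OVERFLOW (fail)
9. enqueue(90): size=3=cap → OVERFLOW (fail)

Answer: 4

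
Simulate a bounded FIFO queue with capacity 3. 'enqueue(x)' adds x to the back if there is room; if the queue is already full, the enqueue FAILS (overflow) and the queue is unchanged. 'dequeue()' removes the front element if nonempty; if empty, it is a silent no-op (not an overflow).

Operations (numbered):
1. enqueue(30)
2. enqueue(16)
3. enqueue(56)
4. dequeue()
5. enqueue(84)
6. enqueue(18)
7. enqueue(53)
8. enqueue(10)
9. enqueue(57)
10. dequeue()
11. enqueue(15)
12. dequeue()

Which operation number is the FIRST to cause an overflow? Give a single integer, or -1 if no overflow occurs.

1. enqueue(30): size=1
2. enqueue(16): size=2
3. enqueue(56): size=3
4. dequeue(): size=2
5. enqueue(84): size=3
6. enqueue(18): size=3=cap → OVERFLOW (fail)
7. enqueue(53): size=3=cap → OVERFLOW (fail)
8. enqueue(10): size=3=cap → OVERFLOW (fail)
9. enqueue(57): size=3=cap → OVERFLOW (fail)
10. dequeue(): size=2
11. enqueue(15): size=3
12. dequeue(): size=2

Answer: 6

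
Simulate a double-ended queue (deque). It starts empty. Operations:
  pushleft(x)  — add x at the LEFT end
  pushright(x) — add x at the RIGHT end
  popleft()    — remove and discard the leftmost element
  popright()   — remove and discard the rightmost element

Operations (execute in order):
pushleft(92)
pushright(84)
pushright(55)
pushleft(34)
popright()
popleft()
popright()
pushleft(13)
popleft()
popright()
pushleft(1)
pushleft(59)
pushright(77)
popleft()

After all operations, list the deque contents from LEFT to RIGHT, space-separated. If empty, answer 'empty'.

Answer: 1 77

Derivation:
pushleft(92): [92]
pushright(84): [92, 84]
pushright(55): [92, 84, 55]
pushleft(34): [34, 92, 84, 55]
popright(): [34, 92, 84]
popleft(): [92, 84]
popright(): [92]
pushleft(13): [13, 92]
popleft(): [92]
popright(): []
pushleft(1): [1]
pushleft(59): [59, 1]
pushright(77): [59, 1, 77]
popleft(): [1, 77]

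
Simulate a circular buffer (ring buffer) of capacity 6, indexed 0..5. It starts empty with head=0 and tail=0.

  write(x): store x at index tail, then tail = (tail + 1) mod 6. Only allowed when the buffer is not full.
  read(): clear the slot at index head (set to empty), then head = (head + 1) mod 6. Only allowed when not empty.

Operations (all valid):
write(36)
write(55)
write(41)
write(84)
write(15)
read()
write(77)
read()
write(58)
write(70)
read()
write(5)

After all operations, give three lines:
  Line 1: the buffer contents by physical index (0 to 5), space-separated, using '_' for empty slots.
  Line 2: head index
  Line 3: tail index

Answer: 58 70 5 84 15 77
3
3

Derivation:
write(36): buf=[36 _ _ _ _ _], head=0, tail=1, size=1
write(55): buf=[36 55 _ _ _ _], head=0, tail=2, size=2
write(41): buf=[36 55 41 _ _ _], head=0, tail=3, size=3
write(84): buf=[36 55 41 84 _ _], head=0, tail=4, size=4
write(15): buf=[36 55 41 84 15 _], head=0, tail=5, size=5
read(): buf=[_ 55 41 84 15 _], head=1, tail=5, size=4
write(77): buf=[_ 55 41 84 15 77], head=1, tail=0, size=5
read(): buf=[_ _ 41 84 15 77], head=2, tail=0, size=4
write(58): buf=[58 _ 41 84 15 77], head=2, tail=1, size=5
write(70): buf=[58 70 41 84 15 77], head=2, tail=2, size=6
read(): buf=[58 70 _ 84 15 77], head=3, tail=2, size=5
write(5): buf=[58 70 5 84 15 77], head=3, tail=3, size=6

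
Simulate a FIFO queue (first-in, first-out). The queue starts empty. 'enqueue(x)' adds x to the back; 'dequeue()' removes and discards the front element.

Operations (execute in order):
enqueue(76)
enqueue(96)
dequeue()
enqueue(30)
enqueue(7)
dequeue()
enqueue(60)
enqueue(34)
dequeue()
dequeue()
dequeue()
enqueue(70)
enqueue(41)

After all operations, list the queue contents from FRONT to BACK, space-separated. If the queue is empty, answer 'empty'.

Answer: 34 70 41

Derivation:
enqueue(76): [76]
enqueue(96): [76, 96]
dequeue(): [96]
enqueue(30): [96, 30]
enqueue(7): [96, 30, 7]
dequeue(): [30, 7]
enqueue(60): [30, 7, 60]
enqueue(34): [30, 7, 60, 34]
dequeue(): [7, 60, 34]
dequeue(): [60, 34]
dequeue(): [34]
enqueue(70): [34, 70]
enqueue(41): [34, 70, 41]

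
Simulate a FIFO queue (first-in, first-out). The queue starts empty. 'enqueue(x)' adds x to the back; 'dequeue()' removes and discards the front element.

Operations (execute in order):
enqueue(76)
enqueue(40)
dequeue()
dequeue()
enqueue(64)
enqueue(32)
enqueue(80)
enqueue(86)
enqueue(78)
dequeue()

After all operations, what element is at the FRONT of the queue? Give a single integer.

enqueue(76): queue = [76]
enqueue(40): queue = [76, 40]
dequeue(): queue = [40]
dequeue(): queue = []
enqueue(64): queue = [64]
enqueue(32): queue = [64, 32]
enqueue(80): queue = [64, 32, 80]
enqueue(86): queue = [64, 32, 80, 86]
enqueue(78): queue = [64, 32, 80, 86, 78]
dequeue(): queue = [32, 80, 86, 78]

Answer: 32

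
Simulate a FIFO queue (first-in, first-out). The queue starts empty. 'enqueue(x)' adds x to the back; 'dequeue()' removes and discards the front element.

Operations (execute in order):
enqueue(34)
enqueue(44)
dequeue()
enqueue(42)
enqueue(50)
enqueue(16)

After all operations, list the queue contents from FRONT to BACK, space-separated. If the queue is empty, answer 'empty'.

Answer: 44 42 50 16

Derivation:
enqueue(34): [34]
enqueue(44): [34, 44]
dequeue(): [44]
enqueue(42): [44, 42]
enqueue(50): [44, 42, 50]
enqueue(16): [44, 42, 50, 16]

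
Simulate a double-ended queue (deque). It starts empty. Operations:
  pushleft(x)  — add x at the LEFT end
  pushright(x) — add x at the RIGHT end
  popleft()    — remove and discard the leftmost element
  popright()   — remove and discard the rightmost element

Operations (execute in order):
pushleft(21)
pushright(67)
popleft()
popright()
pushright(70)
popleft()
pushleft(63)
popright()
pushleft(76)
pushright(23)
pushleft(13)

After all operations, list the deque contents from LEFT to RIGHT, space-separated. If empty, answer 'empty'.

Answer: 13 76 23

Derivation:
pushleft(21): [21]
pushright(67): [21, 67]
popleft(): [67]
popright(): []
pushright(70): [70]
popleft(): []
pushleft(63): [63]
popright(): []
pushleft(76): [76]
pushright(23): [76, 23]
pushleft(13): [13, 76, 23]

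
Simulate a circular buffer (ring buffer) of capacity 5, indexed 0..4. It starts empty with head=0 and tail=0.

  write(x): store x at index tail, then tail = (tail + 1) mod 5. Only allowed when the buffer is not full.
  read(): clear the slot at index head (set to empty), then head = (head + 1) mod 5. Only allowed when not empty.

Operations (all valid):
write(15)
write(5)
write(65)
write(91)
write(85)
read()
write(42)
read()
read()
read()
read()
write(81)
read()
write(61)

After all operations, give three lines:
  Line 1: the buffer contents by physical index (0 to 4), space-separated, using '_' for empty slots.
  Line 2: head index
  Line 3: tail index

Answer: _ 81 61 _ _
1
3

Derivation:
write(15): buf=[15 _ _ _ _], head=0, tail=1, size=1
write(5): buf=[15 5 _ _ _], head=0, tail=2, size=2
write(65): buf=[15 5 65 _ _], head=0, tail=3, size=3
write(91): buf=[15 5 65 91 _], head=0, tail=4, size=4
write(85): buf=[15 5 65 91 85], head=0, tail=0, size=5
read(): buf=[_ 5 65 91 85], head=1, tail=0, size=4
write(42): buf=[42 5 65 91 85], head=1, tail=1, size=5
read(): buf=[42 _ 65 91 85], head=2, tail=1, size=4
read(): buf=[42 _ _ 91 85], head=3, tail=1, size=3
read(): buf=[42 _ _ _ 85], head=4, tail=1, size=2
read(): buf=[42 _ _ _ _], head=0, tail=1, size=1
write(81): buf=[42 81 _ _ _], head=0, tail=2, size=2
read(): buf=[_ 81 _ _ _], head=1, tail=2, size=1
write(61): buf=[_ 81 61 _ _], head=1, tail=3, size=2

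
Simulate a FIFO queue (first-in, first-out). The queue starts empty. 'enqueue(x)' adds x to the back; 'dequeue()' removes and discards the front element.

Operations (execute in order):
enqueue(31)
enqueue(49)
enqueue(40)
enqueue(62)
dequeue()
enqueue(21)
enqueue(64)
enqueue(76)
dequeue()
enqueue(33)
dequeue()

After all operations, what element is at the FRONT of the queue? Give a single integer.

Answer: 62

Derivation:
enqueue(31): queue = [31]
enqueue(49): queue = [31, 49]
enqueue(40): queue = [31, 49, 40]
enqueue(62): queue = [31, 49, 40, 62]
dequeue(): queue = [49, 40, 62]
enqueue(21): queue = [49, 40, 62, 21]
enqueue(64): queue = [49, 40, 62, 21, 64]
enqueue(76): queue = [49, 40, 62, 21, 64, 76]
dequeue(): queue = [40, 62, 21, 64, 76]
enqueue(33): queue = [40, 62, 21, 64, 76, 33]
dequeue(): queue = [62, 21, 64, 76, 33]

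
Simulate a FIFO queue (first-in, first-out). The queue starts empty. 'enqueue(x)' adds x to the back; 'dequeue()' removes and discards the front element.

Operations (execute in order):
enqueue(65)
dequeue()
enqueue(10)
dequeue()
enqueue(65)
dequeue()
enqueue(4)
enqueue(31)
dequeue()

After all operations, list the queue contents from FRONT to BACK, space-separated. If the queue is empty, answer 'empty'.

Answer: 31

Derivation:
enqueue(65): [65]
dequeue(): []
enqueue(10): [10]
dequeue(): []
enqueue(65): [65]
dequeue(): []
enqueue(4): [4]
enqueue(31): [4, 31]
dequeue(): [31]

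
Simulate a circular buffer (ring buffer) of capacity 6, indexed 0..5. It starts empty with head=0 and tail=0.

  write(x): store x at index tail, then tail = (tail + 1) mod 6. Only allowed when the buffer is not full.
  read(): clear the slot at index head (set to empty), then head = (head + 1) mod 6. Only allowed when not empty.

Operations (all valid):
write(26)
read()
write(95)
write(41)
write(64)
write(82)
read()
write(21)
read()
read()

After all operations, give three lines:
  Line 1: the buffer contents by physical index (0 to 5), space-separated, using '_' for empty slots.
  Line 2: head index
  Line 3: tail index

write(26): buf=[26 _ _ _ _ _], head=0, tail=1, size=1
read(): buf=[_ _ _ _ _ _], head=1, tail=1, size=0
write(95): buf=[_ 95 _ _ _ _], head=1, tail=2, size=1
write(41): buf=[_ 95 41 _ _ _], head=1, tail=3, size=2
write(64): buf=[_ 95 41 64 _ _], head=1, tail=4, size=3
write(82): buf=[_ 95 41 64 82 _], head=1, tail=5, size=4
read(): buf=[_ _ 41 64 82 _], head=2, tail=5, size=3
write(21): buf=[_ _ 41 64 82 21], head=2, tail=0, size=4
read(): buf=[_ _ _ 64 82 21], head=3, tail=0, size=3
read(): buf=[_ _ _ _ 82 21], head=4, tail=0, size=2

Answer: _ _ _ _ 82 21
4
0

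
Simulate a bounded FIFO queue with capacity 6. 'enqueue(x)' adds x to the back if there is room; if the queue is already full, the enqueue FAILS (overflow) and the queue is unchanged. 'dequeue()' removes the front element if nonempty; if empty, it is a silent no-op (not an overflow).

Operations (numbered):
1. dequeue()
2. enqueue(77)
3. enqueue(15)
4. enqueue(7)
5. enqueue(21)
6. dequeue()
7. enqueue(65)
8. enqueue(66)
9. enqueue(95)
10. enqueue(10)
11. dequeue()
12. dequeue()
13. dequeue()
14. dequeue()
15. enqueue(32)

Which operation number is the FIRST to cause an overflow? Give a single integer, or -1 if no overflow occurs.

Answer: 10

Derivation:
1. dequeue(): empty, no-op, size=0
2. enqueue(77): size=1
3. enqueue(15): size=2
4. enqueue(7): size=3
5. enqueue(21): size=4
6. dequeue(): size=3
7. enqueue(65): size=4
8. enqueue(66): size=5
9. enqueue(95): size=6
10. enqueue(10): size=6=cap → OVERFLOW (fail)
11. dequeue(): size=5
12. dequeue(): size=4
13. dequeue(): size=3
14. dequeue(): size=2
15. enqueue(32): size=3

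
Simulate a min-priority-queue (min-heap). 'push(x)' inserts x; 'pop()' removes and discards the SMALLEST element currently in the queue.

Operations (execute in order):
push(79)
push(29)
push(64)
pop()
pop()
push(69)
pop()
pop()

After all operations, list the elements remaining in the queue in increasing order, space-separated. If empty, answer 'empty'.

Answer: empty

Derivation:
push(79): heap contents = [79]
push(29): heap contents = [29, 79]
push(64): heap contents = [29, 64, 79]
pop() → 29: heap contents = [64, 79]
pop() → 64: heap contents = [79]
push(69): heap contents = [69, 79]
pop() → 69: heap contents = [79]
pop() → 79: heap contents = []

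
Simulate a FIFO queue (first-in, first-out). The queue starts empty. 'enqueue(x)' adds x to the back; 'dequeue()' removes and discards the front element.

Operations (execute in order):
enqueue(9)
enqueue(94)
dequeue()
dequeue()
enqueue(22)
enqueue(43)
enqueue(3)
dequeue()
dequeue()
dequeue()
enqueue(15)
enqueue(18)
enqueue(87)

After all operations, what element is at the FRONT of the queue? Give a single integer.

Answer: 15

Derivation:
enqueue(9): queue = [9]
enqueue(94): queue = [9, 94]
dequeue(): queue = [94]
dequeue(): queue = []
enqueue(22): queue = [22]
enqueue(43): queue = [22, 43]
enqueue(3): queue = [22, 43, 3]
dequeue(): queue = [43, 3]
dequeue(): queue = [3]
dequeue(): queue = []
enqueue(15): queue = [15]
enqueue(18): queue = [15, 18]
enqueue(87): queue = [15, 18, 87]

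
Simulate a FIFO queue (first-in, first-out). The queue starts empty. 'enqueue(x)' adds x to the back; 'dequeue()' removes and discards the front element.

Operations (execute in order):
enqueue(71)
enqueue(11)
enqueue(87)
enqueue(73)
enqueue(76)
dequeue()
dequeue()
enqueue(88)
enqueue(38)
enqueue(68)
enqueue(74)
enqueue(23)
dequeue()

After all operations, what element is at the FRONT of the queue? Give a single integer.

Answer: 73

Derivation:
enqueue(71): queue = [71]
enqueue(11): queue = [71, 11]
enqueue(87): queue = [71, 11, 87]
enqueue(73): queue = [71, 11, 87, 73]
enqueue(76): queue = [71, 11, 87, 73, 76]
dequeue(): queue = [11, 87, 73, 76]
dequeue(): queue = [87, 73, 76]
enqueue(88): queue = [87, 73, 76, 88]
enqueue(38): queue = [87, 73, 76, 88, 38]
enqueue(68): queue = [87, 73, 76, 88, 38, 68]
enqueue(74): queue = [87, 73, 76, 88, 38, 68, 74]
enqueue(23): queue = [87, 73, 76, 88, 38, 68, 74, 23]
dequeue(): queue = [73, 76, 88, 38, 68, 74, 23]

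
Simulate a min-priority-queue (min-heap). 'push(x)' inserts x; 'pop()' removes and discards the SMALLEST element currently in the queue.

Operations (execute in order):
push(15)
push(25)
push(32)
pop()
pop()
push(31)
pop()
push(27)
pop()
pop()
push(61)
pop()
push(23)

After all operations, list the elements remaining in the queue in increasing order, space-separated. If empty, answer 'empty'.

push(15): heap contents = [15]
push(25): heap contents = [15, 25]
push(32): heap contents = [15, 25, 32]
pop() → 15: heap contents = [25, 32]
pop() → 25: heap contents = [32]
push(31): heap contents = [31, 32]
pop() → 31: heap contents = [32]
push(27): heap contents = [27, 32]
pop() → 27: heap contents = [32]
pop() → 32: heap contents = []
push(61): heap contents = [61]
pop() → 61: heap contents = []
push(23): heap contents = [23]

Answer: 23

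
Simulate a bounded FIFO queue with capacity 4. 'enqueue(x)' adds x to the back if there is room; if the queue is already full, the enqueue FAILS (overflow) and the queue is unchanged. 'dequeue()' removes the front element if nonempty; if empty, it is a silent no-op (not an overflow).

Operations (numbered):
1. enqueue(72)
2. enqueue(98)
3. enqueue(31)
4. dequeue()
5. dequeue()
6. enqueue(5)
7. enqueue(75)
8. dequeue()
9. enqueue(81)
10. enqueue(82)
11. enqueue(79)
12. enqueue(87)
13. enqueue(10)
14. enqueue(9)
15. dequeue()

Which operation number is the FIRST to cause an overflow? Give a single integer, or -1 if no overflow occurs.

Answer: 11

Derivation:
1. enqueue(72): size=1
2. enqueue(98): size=2
3. enqueue(31): size=3
4. dequeue(): size=2
5. dequeue(): size=1
6. enqueue(5): size=2
7. enqueue(75): size=3
8. dequeue(): size=2
9. enqueue(81): size=3
10. enqueue(82): size=4
11. enqueue(79): size=4=cap → OVERFLOW (fail)
12. enqueue(87): size=4=cap → OVERFLOW (fail)
13. enqueue(10): size=4=cap → OVERFLOW (fail)
14. enqueue(9): size=4=cap → OVERFLOW (fail)
15. dequeue(): size=3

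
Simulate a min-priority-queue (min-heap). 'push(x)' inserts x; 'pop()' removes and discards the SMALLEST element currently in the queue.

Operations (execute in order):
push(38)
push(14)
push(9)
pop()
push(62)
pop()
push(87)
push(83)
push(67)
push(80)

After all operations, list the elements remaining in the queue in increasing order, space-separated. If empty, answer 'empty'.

Answer: 38 62 67 80 83 87

Derivation:
push(38): heap contents = [38]
push(14): heap contents = [14, 38]
push(9): heap contents = [9, 14, 38]
pop() → 9: heap contents = [14, 38]
push(62): heap contents = [14, 38, 62]
pop() → 14: heap contents = [38, 62]
push(87): heap contents = [38, 62, 87]
push(83): heap contents = [38, 62, 83, 87]
push(67): heap contents = [38, 62, 67, 83, 87]
push(80): heap contents = [38, 62, 67, 80, 83, 87]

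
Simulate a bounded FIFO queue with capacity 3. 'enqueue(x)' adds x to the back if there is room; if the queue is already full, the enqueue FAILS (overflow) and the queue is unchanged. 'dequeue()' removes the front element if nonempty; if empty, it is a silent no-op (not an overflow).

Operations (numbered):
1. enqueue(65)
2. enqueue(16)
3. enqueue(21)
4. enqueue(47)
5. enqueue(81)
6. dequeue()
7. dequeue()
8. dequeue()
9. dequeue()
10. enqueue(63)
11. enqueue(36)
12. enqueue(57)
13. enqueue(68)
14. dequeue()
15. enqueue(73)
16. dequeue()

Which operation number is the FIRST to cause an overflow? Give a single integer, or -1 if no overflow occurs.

1. enqueue(65): size=1
2. enqueue(16): size=2
3. enqueue(21): size=3
4. enqueue(47): size=3=cap → OVERFLOW (fail)
5. enqueue(81): size=3=cap → OVERFLOW (fail)
6. dequeue(): size=2
7. dequeue(): size=1
8. dequeue(): size=0
9. dequeue(): empty, no-op, size=0
10. enqueue(63): size=1
11. enqueue(36): size=2
12. enqueue(57): size=3
13. enqueue(68): size=3=cap → OVERFLOW (fail)
14. dequeue(): size=2
15. enqueue(73): size=3
16. dequeue(): size=2

Answer: 4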